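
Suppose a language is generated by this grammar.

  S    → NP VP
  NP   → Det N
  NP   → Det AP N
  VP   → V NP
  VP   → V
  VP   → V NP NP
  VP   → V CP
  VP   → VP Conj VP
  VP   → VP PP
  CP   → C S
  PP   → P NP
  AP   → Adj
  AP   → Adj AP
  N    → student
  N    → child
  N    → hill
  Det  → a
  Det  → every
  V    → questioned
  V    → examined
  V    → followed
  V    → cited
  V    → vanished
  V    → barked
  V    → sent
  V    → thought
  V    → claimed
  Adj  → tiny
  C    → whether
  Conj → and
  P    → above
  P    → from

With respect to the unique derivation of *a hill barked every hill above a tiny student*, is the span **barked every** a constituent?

No

[S [NP [Det a] [N hill]] [VP [VP [V barked] [NP [Det every] [N hill]]] [PP [P above] [NP [Det a] [AP [Adj tiny]] [N student]]]]]
The smallest constituent containing 'barked every' is the VP spanning 'barked every hill'; no single node in the tree dominates exactly the given words.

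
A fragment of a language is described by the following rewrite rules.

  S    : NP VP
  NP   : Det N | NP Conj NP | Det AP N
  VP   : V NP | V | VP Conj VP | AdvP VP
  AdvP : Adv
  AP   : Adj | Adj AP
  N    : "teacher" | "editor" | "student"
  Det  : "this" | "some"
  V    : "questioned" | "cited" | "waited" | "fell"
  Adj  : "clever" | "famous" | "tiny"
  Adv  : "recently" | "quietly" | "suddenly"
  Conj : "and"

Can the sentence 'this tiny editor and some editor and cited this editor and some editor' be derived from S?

Ungrammatical

For S → NP VP, every NP-prefix leaves a non-VP remainder: after 'this tiny editor' the remainder is not a VP; after 'this tiny editor and some editor' the remainder is not a VP.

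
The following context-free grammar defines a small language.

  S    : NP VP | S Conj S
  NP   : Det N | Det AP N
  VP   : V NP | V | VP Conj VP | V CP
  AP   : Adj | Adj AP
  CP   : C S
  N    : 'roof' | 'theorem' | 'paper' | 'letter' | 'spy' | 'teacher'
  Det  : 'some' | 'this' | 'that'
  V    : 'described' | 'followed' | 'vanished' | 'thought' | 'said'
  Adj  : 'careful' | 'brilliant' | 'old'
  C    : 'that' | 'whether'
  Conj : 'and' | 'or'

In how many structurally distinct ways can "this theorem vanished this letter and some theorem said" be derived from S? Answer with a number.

1

[S [S [NP [Det this] [N theorem]] [VP [V vanished] [NP [Det this] [N letter]]]] [Conj and] [S [NP [Det some] [N theorem]] [VP [V said]]]]
No rule offers an alternative attachment or grouping for any span, so this is the only derivation.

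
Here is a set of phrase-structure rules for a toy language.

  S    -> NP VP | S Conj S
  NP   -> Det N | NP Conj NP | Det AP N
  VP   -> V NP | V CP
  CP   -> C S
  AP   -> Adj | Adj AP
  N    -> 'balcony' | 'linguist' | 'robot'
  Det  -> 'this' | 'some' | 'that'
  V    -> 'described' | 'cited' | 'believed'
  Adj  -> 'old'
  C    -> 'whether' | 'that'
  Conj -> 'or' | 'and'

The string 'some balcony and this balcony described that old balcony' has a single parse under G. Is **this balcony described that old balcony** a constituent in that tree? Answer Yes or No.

No

[S [NP [NP [Det some] [N balcony]] [Conj and] [NP [Det this] [N balcony]]] [VP [V described] [NP [Det that] [AP [Adj old]] [N balcony]]]]
The smallest constituent containing 'this balcony described that old balcony' is the S spanning 'some balcony and this balcony described that old balcony'; no single node in the tree dominates exactly the given words.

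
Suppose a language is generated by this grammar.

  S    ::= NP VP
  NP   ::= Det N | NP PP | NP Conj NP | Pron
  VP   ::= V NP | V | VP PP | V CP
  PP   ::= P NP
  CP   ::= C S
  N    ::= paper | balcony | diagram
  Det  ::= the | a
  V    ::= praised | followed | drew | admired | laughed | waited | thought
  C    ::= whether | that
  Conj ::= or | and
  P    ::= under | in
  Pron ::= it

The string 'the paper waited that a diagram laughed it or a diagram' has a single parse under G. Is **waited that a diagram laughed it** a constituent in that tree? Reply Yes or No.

No

[S [NP [Det the] [N paper]] [VP [V waited] [CP [C that] [S [NP [Det a] [N diagram]] [VP [V laughed] [NP [NP [Pron it]] [Conj or] [NP [Det a] [N diagram]]]]]]]]
The smallest constituent containing 'waited that a diagram laughed it' is the VP spanning 'waited that a diagram laughed it or a diagram'; no single node in the tree dominates exactly the given words.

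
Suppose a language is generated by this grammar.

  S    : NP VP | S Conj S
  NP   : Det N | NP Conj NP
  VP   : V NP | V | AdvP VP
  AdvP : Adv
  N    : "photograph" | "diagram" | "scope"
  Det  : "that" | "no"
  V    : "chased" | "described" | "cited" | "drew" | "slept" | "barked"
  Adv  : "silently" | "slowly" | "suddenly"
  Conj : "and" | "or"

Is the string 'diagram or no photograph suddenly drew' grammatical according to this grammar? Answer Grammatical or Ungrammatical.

For S → NP VP, no prefix of the string parses as an NP. The alternative S rule S → S Conj S likewise has no satisfying split.

Ungrammatical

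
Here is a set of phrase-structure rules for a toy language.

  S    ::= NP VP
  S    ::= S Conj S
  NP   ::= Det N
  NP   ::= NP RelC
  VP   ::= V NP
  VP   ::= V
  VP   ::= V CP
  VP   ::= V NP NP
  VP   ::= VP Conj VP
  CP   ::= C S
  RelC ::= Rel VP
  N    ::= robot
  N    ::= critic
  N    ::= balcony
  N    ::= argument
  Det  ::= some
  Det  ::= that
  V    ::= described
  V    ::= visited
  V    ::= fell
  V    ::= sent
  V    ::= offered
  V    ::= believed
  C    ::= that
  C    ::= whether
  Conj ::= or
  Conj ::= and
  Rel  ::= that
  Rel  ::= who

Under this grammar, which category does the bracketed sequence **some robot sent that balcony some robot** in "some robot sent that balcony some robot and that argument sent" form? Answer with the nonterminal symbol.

S

[S [S [NP [Det some] [N robot]] [VP [V sent] [NP [Det that] [N balcony]] [NP [Det some] [N robot]]]] [Conj and] [S [NP [Det that] [N argument]] [VP [V sent]]]]
The span 'some robot sent that balcony some robot' is the S node built by S → NP VP.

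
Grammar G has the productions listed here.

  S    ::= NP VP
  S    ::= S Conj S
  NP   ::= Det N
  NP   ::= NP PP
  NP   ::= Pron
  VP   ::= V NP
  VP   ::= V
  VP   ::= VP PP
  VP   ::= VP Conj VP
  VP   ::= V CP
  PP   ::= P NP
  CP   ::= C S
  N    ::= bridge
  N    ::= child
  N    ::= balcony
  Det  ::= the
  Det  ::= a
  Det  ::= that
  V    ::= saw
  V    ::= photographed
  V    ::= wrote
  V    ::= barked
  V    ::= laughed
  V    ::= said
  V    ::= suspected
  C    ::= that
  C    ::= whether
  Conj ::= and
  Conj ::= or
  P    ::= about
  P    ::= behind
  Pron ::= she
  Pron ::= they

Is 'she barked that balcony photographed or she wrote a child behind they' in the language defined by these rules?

Ungrammatical

For S → NP VP, the only prefix that parses as NP is 'she', but the remainder 'barked that balcony photographed or she wrote a child behind they' is not a VP under these rules. The alternative S rule S → S Conj S likewise has no satisfying split.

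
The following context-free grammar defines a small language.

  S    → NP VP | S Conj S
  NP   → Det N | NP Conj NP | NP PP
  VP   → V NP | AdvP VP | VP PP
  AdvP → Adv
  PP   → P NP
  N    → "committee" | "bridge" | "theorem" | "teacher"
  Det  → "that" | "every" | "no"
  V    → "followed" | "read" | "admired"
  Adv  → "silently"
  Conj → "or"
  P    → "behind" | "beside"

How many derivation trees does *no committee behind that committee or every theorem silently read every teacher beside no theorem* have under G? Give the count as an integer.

Two of the 6 distinct bracketings:
[S [NP [NP [NP [Det no] [N committee]] [PP [P behind] [NP [Det that] [N committee]]]] [Conj or] [NP [Det every] [N theorem]]] [VP [AdvP [Adv silently]] [VP [V read] [NP [NP [Det every] [N teacher]] [PP [P beside] [NP [Det no] [N theorem]]]]]]]
[S [NP [NP [NP [Det no] [N committee]] [PP [P behind] [NP [Det that] [N committee]]]] [Conj or] [NP [Det every] [N theorem]]] [VP [AdvP [Adv silently]] [VP [VP [V read] [NP [Det every] [N teacher]]] [PP [P beside] [NP [Det no] [N theorem]]]]]]
The difference turns on whether VP → VP PP is used at the relevant span, versus an alternative expansion of VP.

6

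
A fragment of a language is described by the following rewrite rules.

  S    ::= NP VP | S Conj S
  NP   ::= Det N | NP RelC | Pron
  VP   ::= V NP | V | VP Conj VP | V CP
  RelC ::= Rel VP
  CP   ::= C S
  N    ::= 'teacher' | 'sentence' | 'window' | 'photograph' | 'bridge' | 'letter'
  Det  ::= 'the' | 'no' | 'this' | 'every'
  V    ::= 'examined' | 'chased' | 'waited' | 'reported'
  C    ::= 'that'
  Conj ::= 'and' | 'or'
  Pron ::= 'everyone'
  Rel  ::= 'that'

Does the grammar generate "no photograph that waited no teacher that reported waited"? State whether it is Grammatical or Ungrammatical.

Grammatical

S
  NP
    NP
      Det: no
      N: photograph
    RelC
      Rel: that
      VP
        V: waited
        NP
          NP
            Det: no
            N: teacher
          RelC
            Rel: that
            VP
              V: reported
  VP
    V: waited
The bracketing above is licensed at every node by one of the given productions, with S at the root.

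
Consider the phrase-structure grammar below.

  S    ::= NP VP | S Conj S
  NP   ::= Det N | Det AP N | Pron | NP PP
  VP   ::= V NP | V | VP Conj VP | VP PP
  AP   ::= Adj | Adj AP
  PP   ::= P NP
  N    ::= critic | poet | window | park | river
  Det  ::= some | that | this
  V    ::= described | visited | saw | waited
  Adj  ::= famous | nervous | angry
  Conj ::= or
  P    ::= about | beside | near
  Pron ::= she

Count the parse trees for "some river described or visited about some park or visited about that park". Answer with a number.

Two of the 7 distinct bracketings:
[S [NP [Det some] [N river]] [VP [VP [V described]] [Conj or] [VP [VP [VP [V visited]] [PP [P about] [NP [Det some] [N park]]]] [Conj or] [VP [VP [V visited]] [PP [P about] [NP [Det that] [N park]]]]]]]
[S [NP [Det some] [N river]] [VP [VP [V described]] [Conj or] [VP [VP [VP [VP [V visited]] [PP [P about] [NP [Det some] [N park]]]] [Conj or] [VP [V visited]]] [PP [P about] [NP [Det that] [N park]]]]]]
The trees differ in how a recursive rule is bracketed over the same span.

7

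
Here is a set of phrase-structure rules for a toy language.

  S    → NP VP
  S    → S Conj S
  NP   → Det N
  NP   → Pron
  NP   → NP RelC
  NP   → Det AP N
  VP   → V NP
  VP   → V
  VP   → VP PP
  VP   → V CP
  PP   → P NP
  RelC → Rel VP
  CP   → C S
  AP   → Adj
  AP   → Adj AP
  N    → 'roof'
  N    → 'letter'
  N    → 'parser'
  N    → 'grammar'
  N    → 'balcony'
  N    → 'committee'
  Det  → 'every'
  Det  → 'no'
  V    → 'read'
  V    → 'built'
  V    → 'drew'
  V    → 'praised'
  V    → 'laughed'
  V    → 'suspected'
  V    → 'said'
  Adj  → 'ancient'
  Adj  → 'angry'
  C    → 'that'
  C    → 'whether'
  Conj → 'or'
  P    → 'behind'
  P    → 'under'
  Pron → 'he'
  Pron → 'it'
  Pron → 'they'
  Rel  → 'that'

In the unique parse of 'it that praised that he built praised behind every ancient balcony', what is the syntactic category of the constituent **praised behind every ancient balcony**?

VP

[S [NP [NP [Pron it]] [RelC [Rel that] [VP [V praised] [CP [C that] [S [NP [Pron he]] [VP [V built]]]]]]] [VP [VP [V praised]] [PP [P behind] [NP [Det every] [AP [Adj ancient]] [N balcony]]]]]
The span 'praised behind every ancient balcony' is the VP node built by VP → VP PP.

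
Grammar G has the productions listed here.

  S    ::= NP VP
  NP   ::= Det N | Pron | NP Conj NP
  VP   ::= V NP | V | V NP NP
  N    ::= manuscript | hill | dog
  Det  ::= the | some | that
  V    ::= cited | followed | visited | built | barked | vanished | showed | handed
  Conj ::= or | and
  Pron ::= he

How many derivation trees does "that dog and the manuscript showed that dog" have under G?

1

[S [NP [NP [Det that] [N dog]] [Conj and] [NP [Det the] [N manuscript]]] [VP [V showed] [NP [Det that] [N dog]]]]
No rule offers an alternative attachment or grouping for any span, so this is the only derivation.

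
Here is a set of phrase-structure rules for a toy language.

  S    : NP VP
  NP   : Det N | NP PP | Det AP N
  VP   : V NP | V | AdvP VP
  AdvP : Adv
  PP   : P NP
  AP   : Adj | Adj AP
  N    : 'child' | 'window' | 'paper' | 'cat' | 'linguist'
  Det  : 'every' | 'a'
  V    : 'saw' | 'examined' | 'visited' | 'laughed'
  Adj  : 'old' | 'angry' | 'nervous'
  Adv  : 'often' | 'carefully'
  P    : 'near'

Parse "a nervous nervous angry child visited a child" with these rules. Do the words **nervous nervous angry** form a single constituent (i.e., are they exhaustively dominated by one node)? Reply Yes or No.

Yes

[S [NP [Det a] [AP [Adj nervous] [AP [Adj nervous] [AP [Adj angry]]]] [N child]] [VP [V visited] [NP [Det a] [N child]]]]
The words 'nervous nervous angry' are exhaustively dominated by a single AP node (built by AP → Adj AP), so they form a constituent.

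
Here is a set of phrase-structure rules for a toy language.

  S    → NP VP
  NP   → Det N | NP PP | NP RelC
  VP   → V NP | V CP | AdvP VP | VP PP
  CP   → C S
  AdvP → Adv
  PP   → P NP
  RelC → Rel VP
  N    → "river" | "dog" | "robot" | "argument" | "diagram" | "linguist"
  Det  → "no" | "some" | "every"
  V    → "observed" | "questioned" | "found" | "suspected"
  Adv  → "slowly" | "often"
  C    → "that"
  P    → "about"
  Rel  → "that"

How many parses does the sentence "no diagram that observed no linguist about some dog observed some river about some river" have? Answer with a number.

6

Two of the 6 distinct bracketings:
[S [NP [NP [NP [Det no] [N diagram]] [RelC [Rel that] [VP [V observed] [NP [Det no] [N linguist]]]]] [PP [P about] [NP [Det some] [N dog]]]] [VP [V observed] [NP [NP [Det some] [N river]] [PP [P about] [NP [Det some] [N river]]]]]]
[S [NP [NP [NP [Det no] [N diagram]] [RelC [Rel that] [VP [V observed] [NP [Det no] [N linguist]]]]] [PP [P about] [NP [Det some] [N dog]]]] [VP [VP [V observed] [NP [Det some] [N river]]] [PP [P about] [NP [Det some] [N river]]]]]
The difference turns on whether VP → VP PP is used at the relevant span, versus an alternative expansion of VP.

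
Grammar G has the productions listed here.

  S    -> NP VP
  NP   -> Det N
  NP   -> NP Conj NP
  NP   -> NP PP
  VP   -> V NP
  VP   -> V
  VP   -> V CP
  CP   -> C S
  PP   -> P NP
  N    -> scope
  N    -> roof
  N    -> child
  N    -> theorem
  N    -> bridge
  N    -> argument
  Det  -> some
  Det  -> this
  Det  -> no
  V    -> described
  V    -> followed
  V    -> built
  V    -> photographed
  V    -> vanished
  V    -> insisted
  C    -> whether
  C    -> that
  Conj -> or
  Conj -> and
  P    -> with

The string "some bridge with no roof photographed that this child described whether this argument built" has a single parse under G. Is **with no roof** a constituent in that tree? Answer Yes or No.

Yes

[S [NP [NP [Det some] [N bridge]] [PP [P with] [NP [Det no] [N roof]]]] [VP [V photographed] [CP [C that] [S [NP [Det this] [N child]] [VP [V described] [CP [C whether] [S [NP [Det this] [N argument]] [VP [V built]]]]]]]]]
The words 'with no roof' are exhaustively dominated by a single PP node (built by PP → P NP), so they form a constituent.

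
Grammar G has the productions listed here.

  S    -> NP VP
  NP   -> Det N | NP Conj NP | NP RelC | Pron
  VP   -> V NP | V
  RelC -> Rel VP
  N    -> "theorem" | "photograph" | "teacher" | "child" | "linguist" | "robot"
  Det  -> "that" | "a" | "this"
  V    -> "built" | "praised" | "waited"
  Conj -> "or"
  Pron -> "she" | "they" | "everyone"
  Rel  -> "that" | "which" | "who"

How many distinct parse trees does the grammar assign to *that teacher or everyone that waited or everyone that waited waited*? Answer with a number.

Two of the 7 distinct bracketings:
[S [NP [NP [Det that] [N teacher]] [Conj or] [NP [NP [NP [Pron everyone]] [RelC [Rel that] [VP [V waited]]]] [Conj or] [NP [NP [Pron everyone]] [RelC [Rel that] [VP [V waited]]]]]] [VP [V waited]]]
[S [NP [NP [Det that] [N teacher]] [Conj or] [NP [NP [NP [NP [Pron everyone]] [RelC [Rel that] [VP [V waited]]]] [Conj or] [NP [Pron everyone]]] [RelC [Rel that] [VP [V waited]]]]] [VP [V waited]]]
The trees differ in how a recursive rule is bracketed over the same span.

7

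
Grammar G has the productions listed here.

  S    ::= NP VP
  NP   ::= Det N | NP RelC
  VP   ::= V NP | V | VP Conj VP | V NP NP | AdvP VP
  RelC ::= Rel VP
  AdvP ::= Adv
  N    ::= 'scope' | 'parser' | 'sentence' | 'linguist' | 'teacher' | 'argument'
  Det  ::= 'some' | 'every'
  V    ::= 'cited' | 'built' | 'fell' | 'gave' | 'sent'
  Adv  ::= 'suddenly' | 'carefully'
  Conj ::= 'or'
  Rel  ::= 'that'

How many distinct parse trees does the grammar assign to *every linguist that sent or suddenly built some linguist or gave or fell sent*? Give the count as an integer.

9

Two of the 9 distinct bracketings:
[S [NP [NP [Det every] [N linguist]] [RelC [Rel that] [VP [VP [V sent]] [Conj or] [VP [VP [AdvP [Adv suddenly]] [VP [V built] [NP [Det some] [N linguist]]]] [Conj or] [VP [VP [V gave]] [Conj or] [VP [V fell]]]]]]] [VP [V sent]]]
[S [NP [NP [Det every] [N linguist]] [RelC [Rel that] [VP [VP [V sent]] [Conj or] [VP [VP [VP [AdvP [Adv suddenly]] [VP [V built] [NP [Det some] [N linguist]]]] [Conj or] [VP [V gave]]] [Conj or] [VP [V fell]]]]]] [VP [V sent]]]
The trees differ in how a recursive rule is bracketed over the same span.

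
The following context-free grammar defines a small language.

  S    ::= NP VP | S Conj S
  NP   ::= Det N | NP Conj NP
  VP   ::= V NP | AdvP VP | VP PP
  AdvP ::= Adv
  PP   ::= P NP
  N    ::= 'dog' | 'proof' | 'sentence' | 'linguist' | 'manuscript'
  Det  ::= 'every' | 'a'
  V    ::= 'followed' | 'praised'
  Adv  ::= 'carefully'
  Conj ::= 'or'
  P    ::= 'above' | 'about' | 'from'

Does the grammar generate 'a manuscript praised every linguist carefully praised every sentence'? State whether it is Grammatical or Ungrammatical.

For S → NP VP, the only prefix that parses as NP is 'a manuscript', but the remainder 'praised every linguist carefully praised every sentence' is not a VP under these rules. The alternative S rule S → S Conj S likewise has no satisfying split.

Ungrammatical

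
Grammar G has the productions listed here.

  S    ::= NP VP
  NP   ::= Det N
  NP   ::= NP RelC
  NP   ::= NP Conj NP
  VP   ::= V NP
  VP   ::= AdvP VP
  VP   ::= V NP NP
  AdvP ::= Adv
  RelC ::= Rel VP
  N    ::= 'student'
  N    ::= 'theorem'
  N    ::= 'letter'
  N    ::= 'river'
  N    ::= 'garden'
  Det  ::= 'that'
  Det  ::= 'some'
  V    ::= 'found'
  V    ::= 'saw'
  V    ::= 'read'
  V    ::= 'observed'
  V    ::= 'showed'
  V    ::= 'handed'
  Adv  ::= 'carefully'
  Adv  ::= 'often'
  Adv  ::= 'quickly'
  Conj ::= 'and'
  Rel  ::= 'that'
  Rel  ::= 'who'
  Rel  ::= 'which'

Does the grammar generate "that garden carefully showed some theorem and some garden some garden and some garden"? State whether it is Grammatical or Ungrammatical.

Grammatical

[S [NP [Det that] [N garden]] [VP [AdvP [Adv carefully]] [VP [V showed] [NP [NP [Det some] [N theorem]] [Conj and] [NP [Det some] [N garden]]] [NP [NP [Det some] [N garden]] [Conj and] [NP [Det some] [N garden]]]]]]
Every word is introduced by a lexical rule and the phrasal rules combine the resulting categories into a single S.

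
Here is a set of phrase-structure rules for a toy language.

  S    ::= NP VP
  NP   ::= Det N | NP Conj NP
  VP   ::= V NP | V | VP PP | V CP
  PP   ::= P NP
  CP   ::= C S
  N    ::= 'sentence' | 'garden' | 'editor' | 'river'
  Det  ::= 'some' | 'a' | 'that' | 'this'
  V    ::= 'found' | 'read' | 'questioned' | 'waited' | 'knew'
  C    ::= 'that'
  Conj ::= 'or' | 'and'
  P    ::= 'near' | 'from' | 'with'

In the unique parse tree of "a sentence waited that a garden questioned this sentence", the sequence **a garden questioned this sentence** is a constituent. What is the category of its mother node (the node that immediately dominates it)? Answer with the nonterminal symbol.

CP

[S [NP [Det a] [N sentence]] [VP [V waited] [CP [C that] [S [NP [Det a] [N garden]] [VP [V questioned] [NP [Det this] [N sentence]]]]]]]
The span 'a garden questioned this sentence' is the S node built by S → NP VP.
Its mother is the CP built by CP → C S.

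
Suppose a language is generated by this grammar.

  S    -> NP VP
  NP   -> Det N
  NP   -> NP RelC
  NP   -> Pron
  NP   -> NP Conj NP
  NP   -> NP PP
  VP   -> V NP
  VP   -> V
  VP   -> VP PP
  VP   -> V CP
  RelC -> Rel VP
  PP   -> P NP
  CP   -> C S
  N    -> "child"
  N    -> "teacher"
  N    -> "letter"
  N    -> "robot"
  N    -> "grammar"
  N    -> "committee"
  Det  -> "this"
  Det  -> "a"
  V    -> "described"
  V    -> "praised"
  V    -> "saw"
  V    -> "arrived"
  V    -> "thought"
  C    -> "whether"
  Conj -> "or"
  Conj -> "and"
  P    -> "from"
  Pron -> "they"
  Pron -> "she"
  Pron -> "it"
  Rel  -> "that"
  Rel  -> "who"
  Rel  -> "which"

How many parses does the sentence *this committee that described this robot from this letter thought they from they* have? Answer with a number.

Two of the 6 distinct bracketings:
[S [NP [NP [Det this] [N committee]] [RelC [Rel that] [VP [V described] [NP [NP [Det this] [N robot]] [PP [P from] [NP [Det this] [N letter]]]]]]] [VP [V thought] [NP [NP [Pron they]] [PP [P from] [NP [Pron they]]]]]]
[S [NP [NP [Det this] [N committee]] [RelC [Rel that] [VP [V described] [NP [NP [Det this] [N robot]] [PP [P from] [NP [Det this] [N letter]]]]]]] [VP [VP [V thought] [NP [Pron they]]] [PP [P from] [NP [Pron they]]]]]
The difference turns on whether VP → VP PP is used at the relevant span, versus an alternative expansion of VP.

6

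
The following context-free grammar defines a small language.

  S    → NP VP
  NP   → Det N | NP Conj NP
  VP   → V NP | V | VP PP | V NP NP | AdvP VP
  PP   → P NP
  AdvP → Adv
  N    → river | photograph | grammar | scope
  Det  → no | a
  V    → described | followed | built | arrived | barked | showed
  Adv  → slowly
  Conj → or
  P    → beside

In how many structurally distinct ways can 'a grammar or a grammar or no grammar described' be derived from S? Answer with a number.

2

The two bracketings:
[S [NP [NP [Det a] [N grammar]] [Conj or] [NP [NP [Det a] [N grammar]] [Conj or] [NP [Det no] [N grammar]]]] [VP [V described]]]
[S [NP [NP [NP [Det a] [N grammar]] [Conj or] [NP [Det a] [N grammar]]] [Conj or] [NP [Det no] [N grammar]]] [VP [V described]]]
The trees differ in how a recursive rule is bracketed over the same span.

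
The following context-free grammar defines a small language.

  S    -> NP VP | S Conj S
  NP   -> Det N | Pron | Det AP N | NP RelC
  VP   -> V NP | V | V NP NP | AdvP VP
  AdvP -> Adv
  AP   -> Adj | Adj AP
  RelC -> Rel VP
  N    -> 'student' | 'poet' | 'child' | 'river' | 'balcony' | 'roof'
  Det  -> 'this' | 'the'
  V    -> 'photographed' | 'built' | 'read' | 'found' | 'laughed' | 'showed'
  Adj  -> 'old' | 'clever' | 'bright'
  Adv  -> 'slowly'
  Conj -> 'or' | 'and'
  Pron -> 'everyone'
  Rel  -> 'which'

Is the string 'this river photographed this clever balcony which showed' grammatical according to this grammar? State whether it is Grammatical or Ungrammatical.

S
  NP
    Det: this
    N: river
  VP
    V: photographed
    NP
      NP
        Det: this
        AP
          Adj: clever
        N: balcony
      RelC
        Rel: which
        VP
          V: showed
Every word is introduced by a lexical rule and the phrasal rules combine the resulting categories into a single S.

Grammatical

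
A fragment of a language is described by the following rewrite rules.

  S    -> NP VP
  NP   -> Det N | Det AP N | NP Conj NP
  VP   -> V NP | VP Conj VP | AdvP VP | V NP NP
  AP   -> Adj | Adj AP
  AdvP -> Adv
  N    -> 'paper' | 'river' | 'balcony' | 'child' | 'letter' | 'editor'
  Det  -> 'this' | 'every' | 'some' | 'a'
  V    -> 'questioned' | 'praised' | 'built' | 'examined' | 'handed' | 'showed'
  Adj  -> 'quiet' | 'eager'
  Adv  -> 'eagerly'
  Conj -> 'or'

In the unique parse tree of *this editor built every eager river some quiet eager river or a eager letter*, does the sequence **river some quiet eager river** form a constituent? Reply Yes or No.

[S [NP [Det this] [N editor]] [VP [V built] [NP [Det every] [AP [Adj eager]] [N river]] [NP [NP [Det some] [AP [Adj quiet] [AP [Adj eager]]] [N river]] [Conj or] [NP [Det a] [AP [Adj eager]] [N letter]]]]]
The smallest constituent containing 'river some quiet eager river' is the VP spanning 'built every eager river some quiet eager river or a eager letter'; no single node in the tree dominates exactly the given words.

No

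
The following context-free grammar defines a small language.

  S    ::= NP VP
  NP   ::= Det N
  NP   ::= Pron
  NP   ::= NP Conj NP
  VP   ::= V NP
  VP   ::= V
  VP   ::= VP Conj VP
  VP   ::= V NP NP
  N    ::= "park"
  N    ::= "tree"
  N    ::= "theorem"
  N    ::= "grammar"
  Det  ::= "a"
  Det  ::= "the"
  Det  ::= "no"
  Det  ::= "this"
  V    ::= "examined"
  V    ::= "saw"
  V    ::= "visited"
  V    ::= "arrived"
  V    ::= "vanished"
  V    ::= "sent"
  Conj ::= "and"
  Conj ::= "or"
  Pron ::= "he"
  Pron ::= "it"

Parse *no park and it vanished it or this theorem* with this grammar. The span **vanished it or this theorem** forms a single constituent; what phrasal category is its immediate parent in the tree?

[S [NP [NP [Det no] [N park]] [Conj and] [NP [Pron it]]] [VP [V vanished] [NP [NP [Pron it]] [Conj or] [NP [Det this] [N theorem]]]]]
The span 'vanished it or this theorem' is the VP node built by VP → V NP.
Its mother is the S built by S → NP VP.

S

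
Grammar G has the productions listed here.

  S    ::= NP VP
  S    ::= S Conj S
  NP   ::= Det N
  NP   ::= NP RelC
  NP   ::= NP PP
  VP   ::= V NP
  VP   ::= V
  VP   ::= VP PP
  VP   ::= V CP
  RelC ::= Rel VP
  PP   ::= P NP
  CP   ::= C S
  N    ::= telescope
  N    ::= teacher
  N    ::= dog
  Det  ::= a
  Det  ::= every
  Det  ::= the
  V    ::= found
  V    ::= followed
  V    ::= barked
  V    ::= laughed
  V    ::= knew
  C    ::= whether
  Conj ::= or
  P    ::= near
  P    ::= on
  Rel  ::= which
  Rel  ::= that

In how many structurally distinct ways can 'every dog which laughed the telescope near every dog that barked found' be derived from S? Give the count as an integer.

7

Two of the 7 distinct bracketings:
[S [NP [NP [Det every] [N dog]] [RelC [Rel which] [VP [V laughed] [NP [NP [NP [Det the] [N telescope]] [PP [P near] [NP [Det every] [N dog]]]] [RelC [Rel that] [VP [V barked]]]]]]] [VP [V found]]]
[S [NP [NP [Det every] [N dog]] [RelC [Rel which] [VP [V laughed] [NP [NP [Det the] [N telescope]] [PP [P near] [NP [NP [Det every] [N dog]] [RelC [Rel that] [VP [V barked]]]]]]]]] [VP [V found]]]
The trees differ in how a recursive rule is bracketed over the same span.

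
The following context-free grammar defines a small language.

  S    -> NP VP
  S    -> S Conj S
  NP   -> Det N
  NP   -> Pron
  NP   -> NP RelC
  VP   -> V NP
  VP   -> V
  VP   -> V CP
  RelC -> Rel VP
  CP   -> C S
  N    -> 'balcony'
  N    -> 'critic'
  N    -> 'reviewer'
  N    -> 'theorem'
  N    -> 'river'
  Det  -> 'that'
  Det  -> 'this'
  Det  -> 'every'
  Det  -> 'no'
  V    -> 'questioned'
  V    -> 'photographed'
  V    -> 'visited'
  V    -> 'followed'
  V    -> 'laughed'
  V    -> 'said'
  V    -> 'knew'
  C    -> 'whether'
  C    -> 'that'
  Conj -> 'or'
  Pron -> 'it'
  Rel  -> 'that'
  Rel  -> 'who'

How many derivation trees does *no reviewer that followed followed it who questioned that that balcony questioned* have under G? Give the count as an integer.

[S [NP [NP [Det no] [N reviewer]] [RelC [Rel that] [VP [V followed]]]] [VP [V followed] [NP [NP [Pron it]] [RelC [Rel who] [VP [V questioned] [CP [C that] [S [NP [Det that] [N balcony]] [VP [V questioned]]]]]]]]]
No rule offers an alternative attachment or grouping for any span, so this is the only derivation.

1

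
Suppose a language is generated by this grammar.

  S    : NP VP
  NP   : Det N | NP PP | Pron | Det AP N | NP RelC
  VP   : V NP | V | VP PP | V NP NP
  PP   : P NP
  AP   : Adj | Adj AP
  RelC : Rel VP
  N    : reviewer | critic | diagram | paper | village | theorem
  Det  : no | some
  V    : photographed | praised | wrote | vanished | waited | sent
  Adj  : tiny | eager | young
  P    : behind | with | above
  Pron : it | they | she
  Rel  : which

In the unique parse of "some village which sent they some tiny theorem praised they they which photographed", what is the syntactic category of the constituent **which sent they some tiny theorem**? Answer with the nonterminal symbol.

S
  NP
    NP
      Det: some
      N: village
    RelC
      Rel: which
      VP
        V: sent
        NP
          Pron: they
        NP
          Det: some
          AP
            Adj: tiny
          N: theorem
  VP
    V: praised
    NP
      Pron: they
    NP
      NP
        Pron: they
      RelC
        Rel: which
        VP
          V: photographed
The span 'which sent they some tiny theorem' is the RelC node built by RelC → Rel VP.

RelC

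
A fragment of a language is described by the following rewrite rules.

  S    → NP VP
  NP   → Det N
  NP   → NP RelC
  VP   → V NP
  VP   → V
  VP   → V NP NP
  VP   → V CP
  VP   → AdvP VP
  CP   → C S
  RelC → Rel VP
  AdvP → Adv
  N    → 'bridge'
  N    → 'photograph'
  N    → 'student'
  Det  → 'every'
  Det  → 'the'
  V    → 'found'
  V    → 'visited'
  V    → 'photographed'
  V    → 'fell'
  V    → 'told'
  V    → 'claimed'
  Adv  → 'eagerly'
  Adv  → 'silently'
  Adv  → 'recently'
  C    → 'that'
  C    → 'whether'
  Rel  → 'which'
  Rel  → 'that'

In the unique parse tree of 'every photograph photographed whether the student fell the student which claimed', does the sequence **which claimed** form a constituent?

Yes

[S [NP [Det every] [N photograph]] [VP [V photographed] [CP [C whether] [S [NP [Det the] [N student]] [VP [V fell] [NP [NP [Det the] [N student]] [RelC [Rel which] [VP [V claimed]]]]]]]]]
The words 'which claimed' are exhaustively dominated by a single RelC node (built by RelC → Rel VP), so they form a constituent.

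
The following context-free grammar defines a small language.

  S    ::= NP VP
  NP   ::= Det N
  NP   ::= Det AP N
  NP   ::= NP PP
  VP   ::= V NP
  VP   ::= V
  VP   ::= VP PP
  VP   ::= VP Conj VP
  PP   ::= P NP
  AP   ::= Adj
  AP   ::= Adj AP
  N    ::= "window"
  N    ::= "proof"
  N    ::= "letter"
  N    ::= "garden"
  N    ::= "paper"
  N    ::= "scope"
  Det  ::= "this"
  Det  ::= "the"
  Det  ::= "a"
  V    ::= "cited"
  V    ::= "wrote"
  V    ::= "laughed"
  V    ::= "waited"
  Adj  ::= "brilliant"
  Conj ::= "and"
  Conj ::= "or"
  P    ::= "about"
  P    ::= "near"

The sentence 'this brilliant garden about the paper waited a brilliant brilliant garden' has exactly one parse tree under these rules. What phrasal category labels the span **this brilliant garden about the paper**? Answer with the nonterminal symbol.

NP

[S [NP [NP [Det this] [AP [Adj brilliant]] [N garden]] [PP [P about] [NP [Det the] [N paper]]]] [VP [V waited] [NP [Det a] [AP [Adj brilliant] [AP [Adj brilliant]]] [N garden]]]]
The span 'this brilliant garden about the paper' is the NP node built by NP → NP PP.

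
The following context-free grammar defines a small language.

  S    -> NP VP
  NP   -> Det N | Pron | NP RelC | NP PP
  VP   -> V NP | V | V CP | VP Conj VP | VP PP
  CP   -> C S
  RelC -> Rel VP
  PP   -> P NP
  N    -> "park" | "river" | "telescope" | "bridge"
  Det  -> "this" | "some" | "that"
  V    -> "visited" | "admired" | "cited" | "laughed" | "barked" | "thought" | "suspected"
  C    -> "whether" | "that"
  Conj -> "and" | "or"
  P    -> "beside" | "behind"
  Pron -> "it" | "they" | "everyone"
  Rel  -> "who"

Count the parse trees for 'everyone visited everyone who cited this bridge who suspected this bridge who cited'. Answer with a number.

5

Two of the 5 distinct bracketings:
[S [NP [Pron everyone]] [VP [V visited] [NP [NP [Pron everyone]] [RelC [Rel who] [VP [V cited] [NP [NP [Det this] [N bridge]] [RelC [Rel who] [VP [V suspected] [NP [NP [Det this] [N bridge]] [RelC [Rel who] [VP [V cited]]]]]]]]]]]]
[S [NP [Pron everyone]] [VP [V visited] [NP [NP [Pron everyone]] [RelC [Rel who] [VP [V cited] [NP [NP [NP [Det this] [N bridge]] [RelC [Rel who] [VP [V suspected] [NP [Det this] [N bridge]]]]] [RelC [Rel who] [VP [V cited]]]]]]]]]
The trees differ in how a recursive rule is bracketed over the same span.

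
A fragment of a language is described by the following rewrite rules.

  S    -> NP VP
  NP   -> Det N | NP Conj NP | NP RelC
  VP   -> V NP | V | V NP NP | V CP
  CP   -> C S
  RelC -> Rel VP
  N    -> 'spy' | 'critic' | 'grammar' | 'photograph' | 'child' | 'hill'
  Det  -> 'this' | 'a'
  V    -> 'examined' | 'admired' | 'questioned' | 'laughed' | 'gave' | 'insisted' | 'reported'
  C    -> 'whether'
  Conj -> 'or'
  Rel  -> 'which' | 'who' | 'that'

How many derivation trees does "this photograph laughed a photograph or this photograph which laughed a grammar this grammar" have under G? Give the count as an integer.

4

Two of the 4 distinct bracketings:
[S [NP [Det this] [N photograph]] [VP [V laughed] [NP [NP [Det a] [N photograph]] [Conj or] [NP [NP [Det this] [N photograph]] [RelC [Rel which] [VP [V laughed] [NP [Det a] [N grammar]] [NP [Det this] [N grammar]]]]]]]]
[S [NP [Det this] [N photograph]] [VP [V laughed] [NP [NP [NP [Det a] [N photograph]] [Conj or] [NP [Det this] [N photograph]]] [RelC [Rel which] [VP [V laughed] [NP [Det a] [N grammar]] [NP [Det this] [N grammar]]]]]]]
The trees differ in how a recursive rule is bracketed over the same span.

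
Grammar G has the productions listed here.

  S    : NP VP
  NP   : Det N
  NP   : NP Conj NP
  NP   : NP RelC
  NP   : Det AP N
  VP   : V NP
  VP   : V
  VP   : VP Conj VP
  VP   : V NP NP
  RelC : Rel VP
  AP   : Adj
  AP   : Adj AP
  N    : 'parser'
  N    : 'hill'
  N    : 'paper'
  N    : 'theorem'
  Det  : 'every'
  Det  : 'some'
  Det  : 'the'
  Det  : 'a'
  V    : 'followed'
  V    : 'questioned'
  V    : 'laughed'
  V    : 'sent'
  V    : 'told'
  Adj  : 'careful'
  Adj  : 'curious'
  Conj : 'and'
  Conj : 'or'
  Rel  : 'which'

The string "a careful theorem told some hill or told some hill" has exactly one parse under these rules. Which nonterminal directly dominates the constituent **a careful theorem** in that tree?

[S [NP [Det a] [AP [Adj careful]] [N theorem]] [VP [VP [V told] [NP [Det some] [N hill]]] [Conj or] [VP [V told] [NP [Det some] [N hill]]]]]
The span 'a careful theorem' is the NP node built by NP → Det AP N.
Its mother is the S built by S → NP VP.

S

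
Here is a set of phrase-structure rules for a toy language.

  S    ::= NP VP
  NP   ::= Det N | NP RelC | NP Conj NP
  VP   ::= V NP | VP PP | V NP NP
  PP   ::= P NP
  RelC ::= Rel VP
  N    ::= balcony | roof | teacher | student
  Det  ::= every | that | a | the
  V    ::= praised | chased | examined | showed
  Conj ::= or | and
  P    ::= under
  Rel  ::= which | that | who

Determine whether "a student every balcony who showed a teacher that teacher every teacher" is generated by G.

For S → NP VP, the only prefix that parses as NP is 'a student', but the remainder 'every balcony who showed a teacher that teacher every teacher' is not a VP under these rules.

Ungrammatical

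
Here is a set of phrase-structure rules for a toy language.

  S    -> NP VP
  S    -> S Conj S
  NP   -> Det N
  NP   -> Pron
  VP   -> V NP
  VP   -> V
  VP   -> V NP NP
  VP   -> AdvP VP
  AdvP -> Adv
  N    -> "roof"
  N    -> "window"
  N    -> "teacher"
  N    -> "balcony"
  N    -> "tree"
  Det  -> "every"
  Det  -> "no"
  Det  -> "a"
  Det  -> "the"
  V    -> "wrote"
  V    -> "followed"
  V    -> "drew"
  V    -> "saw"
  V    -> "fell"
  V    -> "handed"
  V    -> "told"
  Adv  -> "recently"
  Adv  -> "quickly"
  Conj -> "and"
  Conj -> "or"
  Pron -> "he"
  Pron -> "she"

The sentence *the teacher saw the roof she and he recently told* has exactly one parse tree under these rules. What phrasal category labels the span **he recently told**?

S

S
  S
    NP
      Det: the
      N: teacher
    VP
      V: saw
      NP
        Det: the
        N: roof
      NP
        Pron: she
  Conj: and
  S
    NP
      Pron: he
    VP
      AdvP
        Adv: recently
      VP
        V: told
The span 'he recently told' is the S node built by S → NP VP.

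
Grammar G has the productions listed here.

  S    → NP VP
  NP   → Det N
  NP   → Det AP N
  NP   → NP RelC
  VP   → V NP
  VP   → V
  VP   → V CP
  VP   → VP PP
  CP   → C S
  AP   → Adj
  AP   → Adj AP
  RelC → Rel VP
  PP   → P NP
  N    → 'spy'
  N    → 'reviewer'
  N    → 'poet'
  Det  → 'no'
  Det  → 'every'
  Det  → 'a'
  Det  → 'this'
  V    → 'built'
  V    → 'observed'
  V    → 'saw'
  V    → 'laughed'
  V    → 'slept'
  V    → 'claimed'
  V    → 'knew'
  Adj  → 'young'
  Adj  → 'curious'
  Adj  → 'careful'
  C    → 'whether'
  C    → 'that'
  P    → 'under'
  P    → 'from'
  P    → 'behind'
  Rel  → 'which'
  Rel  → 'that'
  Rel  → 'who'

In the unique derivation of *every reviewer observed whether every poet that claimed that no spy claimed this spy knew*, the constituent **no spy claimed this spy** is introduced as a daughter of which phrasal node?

[S [NP [Det every] [N reviewer]] [VP [V observed] [CP [C whether] [S [NP [NP [Det every] [N poet]] [RelC [Rel that] [VP [V claimed] [CP [C that] [S [NP [Det no] [N spy]] [VP [V claimed] [NP [Det this] [N spy]]]]]]]] [VP [V knew]]]]]]
The span 'no spy claimed this spy' is the S node built by S → NP VP.
Its mother is the CP built by CP → C S.

CP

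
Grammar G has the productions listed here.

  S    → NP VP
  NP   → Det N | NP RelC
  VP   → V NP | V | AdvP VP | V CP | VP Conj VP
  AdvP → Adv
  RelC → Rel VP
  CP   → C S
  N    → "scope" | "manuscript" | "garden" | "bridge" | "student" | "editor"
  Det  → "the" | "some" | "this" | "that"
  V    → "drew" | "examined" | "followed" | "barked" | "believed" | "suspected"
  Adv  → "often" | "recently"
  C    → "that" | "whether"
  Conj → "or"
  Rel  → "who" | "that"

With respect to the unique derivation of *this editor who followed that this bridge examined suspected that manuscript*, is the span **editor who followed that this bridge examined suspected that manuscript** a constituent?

[S [NP [NP [Det this] [N editor]] [RelC [Rel who] [VP [V followed] [CP [C that] [S [NP [Det this] [N bridge]] [VP [V examined]]]]]]] [VP [V suspected] [NP [Det that] [N manuscript]]]]
The smallest constituent containing 'editor who followed that this bridge examined suspected that manuscript' is the S spanning 'this editor who followed that this bridge examined suspected that manuscript'; no single node in the tree dominates exactly the given words.

No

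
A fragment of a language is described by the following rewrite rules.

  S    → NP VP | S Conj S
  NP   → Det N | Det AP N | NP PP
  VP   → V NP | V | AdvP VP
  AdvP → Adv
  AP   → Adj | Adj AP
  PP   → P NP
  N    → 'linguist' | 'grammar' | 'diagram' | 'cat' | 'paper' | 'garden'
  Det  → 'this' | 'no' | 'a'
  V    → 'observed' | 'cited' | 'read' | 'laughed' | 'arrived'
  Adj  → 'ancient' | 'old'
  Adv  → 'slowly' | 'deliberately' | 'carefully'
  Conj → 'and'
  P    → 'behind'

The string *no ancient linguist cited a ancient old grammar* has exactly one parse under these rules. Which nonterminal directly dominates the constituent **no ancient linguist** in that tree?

S

[S [NP [Det no] [AP [Adj ancient]] [N linguist]] [VP [V cited] [NP [Det a] [AP [Adj ancient] [AP [Adj old]]] [N grammar]]]]
The span 'no ancient linguist' is the NP node built by NP → Det AP N.
Its mother is the S built by S → NP VP.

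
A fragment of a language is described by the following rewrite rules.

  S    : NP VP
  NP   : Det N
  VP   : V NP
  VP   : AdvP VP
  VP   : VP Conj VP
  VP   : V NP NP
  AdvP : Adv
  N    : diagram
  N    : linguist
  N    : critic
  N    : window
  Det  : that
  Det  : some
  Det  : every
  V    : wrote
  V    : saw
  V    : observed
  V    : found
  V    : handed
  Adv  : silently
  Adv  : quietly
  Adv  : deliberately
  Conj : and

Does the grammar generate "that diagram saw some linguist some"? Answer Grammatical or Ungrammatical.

Ungrammatical

For S → NP VP, the only prefix that parses as NP is 'that diagram', but the remainder 'saw some linguist some' is not a VP under these rules.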